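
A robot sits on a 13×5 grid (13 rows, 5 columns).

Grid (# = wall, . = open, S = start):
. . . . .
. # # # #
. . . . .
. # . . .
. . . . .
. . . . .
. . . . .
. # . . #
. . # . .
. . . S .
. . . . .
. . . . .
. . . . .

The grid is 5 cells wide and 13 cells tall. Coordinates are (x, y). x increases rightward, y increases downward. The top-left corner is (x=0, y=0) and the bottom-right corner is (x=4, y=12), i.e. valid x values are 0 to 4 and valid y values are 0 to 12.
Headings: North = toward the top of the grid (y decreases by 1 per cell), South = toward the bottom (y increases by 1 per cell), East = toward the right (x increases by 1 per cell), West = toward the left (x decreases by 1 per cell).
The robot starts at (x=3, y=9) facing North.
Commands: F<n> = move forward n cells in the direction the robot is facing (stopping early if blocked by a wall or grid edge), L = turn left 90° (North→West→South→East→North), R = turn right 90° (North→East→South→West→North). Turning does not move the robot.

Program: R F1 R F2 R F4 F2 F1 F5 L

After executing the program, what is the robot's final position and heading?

Answer: Final position: (x=0, y=11), facing South

Derivation:
Start: (x=3, y=9), facing North
  R: turn right, now facing East
  F1: move forward 1, now at (x=4, y=9)
  R: turn right, now facing South
  F2: move forward 2, now at (x=4, y=11)
  R: turn right, now facing West
  F4: move forward 4, now at (x=0, y=11)
  F2: move forward 0/2 (blocked), now at (x=0, y=11)
  F1: move forward 0/1 (blocked), now at (x=0, y=11)
  F5: move forward 0/5 (blocked), now at (x=0, y=11)
  L: turn left, now facing South
Final: (x=0, y=11), facing South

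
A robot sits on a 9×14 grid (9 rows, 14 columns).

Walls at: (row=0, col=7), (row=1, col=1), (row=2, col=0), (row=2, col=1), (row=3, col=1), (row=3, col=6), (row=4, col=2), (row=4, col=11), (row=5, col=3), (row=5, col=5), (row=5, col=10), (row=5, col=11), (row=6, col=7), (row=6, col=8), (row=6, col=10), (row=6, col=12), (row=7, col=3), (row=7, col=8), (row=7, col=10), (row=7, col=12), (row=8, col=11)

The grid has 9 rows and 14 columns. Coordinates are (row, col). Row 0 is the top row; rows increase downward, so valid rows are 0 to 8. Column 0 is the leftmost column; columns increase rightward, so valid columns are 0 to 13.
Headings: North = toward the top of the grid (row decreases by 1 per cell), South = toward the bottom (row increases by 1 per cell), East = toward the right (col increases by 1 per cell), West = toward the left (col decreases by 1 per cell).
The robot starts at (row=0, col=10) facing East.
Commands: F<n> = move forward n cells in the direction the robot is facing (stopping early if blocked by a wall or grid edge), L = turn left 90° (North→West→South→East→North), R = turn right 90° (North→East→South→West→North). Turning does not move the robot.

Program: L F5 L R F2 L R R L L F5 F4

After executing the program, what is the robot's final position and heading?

Start: (row=0, col=10), facing East
  L: turn left, now facing North
  F5: move forward 0/5 (blocked), now at (row=0, col=10)
  L: turn left, now facing West
  R: turn right, now facing North
  F2: move forward 0/2 (blocked), now at (row=0, col=10)
  L: turn left, now facing West
  R: turn right, now facing North
  R: turn right, now facing East
  L: turn left, now facing North
  L: turn left, now facing West
  F5: move forward 2/5 (blocked), now at (row=0, col=8)
  F4: move forward 0/4 (blocked), now at (row=0, col=8)
Final: (row=0, col=8), facing West

Answer: Final position: (row=0, col=8), facing West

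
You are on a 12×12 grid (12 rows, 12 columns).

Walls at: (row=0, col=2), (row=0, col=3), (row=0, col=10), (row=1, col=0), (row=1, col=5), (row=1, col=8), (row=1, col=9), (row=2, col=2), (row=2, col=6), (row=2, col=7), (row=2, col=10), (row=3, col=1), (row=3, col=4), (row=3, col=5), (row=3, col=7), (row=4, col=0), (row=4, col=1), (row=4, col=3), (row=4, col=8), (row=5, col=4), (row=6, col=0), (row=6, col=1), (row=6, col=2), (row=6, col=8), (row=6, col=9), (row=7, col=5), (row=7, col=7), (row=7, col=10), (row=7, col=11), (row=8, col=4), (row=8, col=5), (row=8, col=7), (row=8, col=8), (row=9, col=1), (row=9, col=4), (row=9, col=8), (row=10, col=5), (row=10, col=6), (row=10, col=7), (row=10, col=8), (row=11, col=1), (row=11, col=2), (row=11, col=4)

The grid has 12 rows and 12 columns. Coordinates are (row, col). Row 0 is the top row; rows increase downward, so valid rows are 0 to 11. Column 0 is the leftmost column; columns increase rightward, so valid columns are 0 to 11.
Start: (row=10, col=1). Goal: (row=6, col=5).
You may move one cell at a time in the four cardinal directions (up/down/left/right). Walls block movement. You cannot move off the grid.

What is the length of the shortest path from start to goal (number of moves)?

Answer: Shortest path length: 8

Derivation:
BFS from (row=10, col=1) until reaching (row=6, col=5):
  Distance 0: (row=10, col=1)
  Distance 1: (row=10, col=0), (row=10, col=2)
  Distance 2: (row=9, col=0), (row=9, col=2), (row=10, col=3), (row=11, col=0)
  Distance 3: (row=8, col=0), (row=8, col=2), (row=9, col=3), (row=10, col=4), (row=11, col=3)
  Distance 4: (row=7, col=0), (row=7, col=2), (row=8, col=1), (row=8, col=3)
  Distance 5: (row=7, col=1), (row=7, col=3)
  Distance 6: (row=6, col=3), (row=7, col=4)
  Distance 7: (row=5, col=3), (row=6, col=4)
  Distance 8: (row=5, col=2), (row=6, col=5)  <- goal reached here
One shortest path (8 moves): (row=10, col=1) -> (row=10, col=2) -> (row=10, col=3) -> (row=9, col=3) -> (row=8, col=3) -> (row=7, col=3) -> (row=7, col=4) -> (row=6, col=4) -> (row=6, col=5)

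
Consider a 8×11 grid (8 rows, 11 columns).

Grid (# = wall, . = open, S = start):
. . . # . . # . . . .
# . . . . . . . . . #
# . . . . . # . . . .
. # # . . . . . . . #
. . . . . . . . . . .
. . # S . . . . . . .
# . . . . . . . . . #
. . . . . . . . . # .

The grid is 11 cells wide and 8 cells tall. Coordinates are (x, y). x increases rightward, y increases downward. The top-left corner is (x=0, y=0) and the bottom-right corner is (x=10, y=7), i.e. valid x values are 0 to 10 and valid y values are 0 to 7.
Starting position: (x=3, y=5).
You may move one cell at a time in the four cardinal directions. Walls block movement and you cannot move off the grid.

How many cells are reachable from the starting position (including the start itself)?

Answer: Reachable cells: 74

Derivation:
BFS flood-fill from (x=3, y=5):
  Distance 0: (x=3, y=5)
  Distance 1: (x=3, y=4), (x=4, y=5), (x=3, y=6)
  Distance 2: (x=3, y=3), (x=2, y=4), (x=4, y=4), (x=5, y=5), (x=2, y=6), (x=4, y=6), (x=3, y=7)
  Distance 3: (x=3, y=2), (x=4, y=3), (x=1, y=4), (x=5, y=4), (x=6, y=5), (x=1, y=6), (x=5, y=6), (x=2, y=7), (x=4, y=7)
  Distance 4: (x=3, y=1), (x=2, y=2), (x=4, y=2), (x=5, y=3), (x=0, y=4), (x=6, y=4), (x=1, y=5), (x=7, y=5), (x=6, y=6), (x=1, y=7), (x=5, y=7)
  Distance 5: (x=2, y=1), (x=4, y=1), (x=1, y=2), (x=5, y=2), (x=0, y=3), (x=6, y=3), (x=7, y=4), (x=0, y=5), (x=8, y=5), (x=7, y=6), (x=0, y=7), (x=6, y=7)
  Distance 6: (x=2, y=0), (x=4, y=0), (x=1, y=1), (x=5, y=1), (x=7, y=3), (x=8, y=4), (x=9, y=5), (x=8, y=6), (x=7, y=7)
  Distance 7: (x=1, y=0), (x=5, y=0), (x=6, y=1), (x=7, y=2), (x=8, y=3), (x=9, y=4), (x=10, y=5), (x=9, y=6), (x=8, y=7)
  Distance 8: (x=0, y=0), (x=7, y=1), (x=8, y=2), (x=9, y=3), (x=10, y=4)
  Distance 9: (x=7, y=0), (x=8, y=1), (x=9, y=2)
  Distance 10: (x=8, y=0), (x=9, y=1), (x=10, y=2)
  Distance 11: (x=9, y=0)
  Distance 12: (x=10, y=0)
Total reachable: 74 (grid has 75 open cells total)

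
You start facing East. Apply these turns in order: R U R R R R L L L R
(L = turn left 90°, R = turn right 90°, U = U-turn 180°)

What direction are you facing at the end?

Answer: Final heading: South

Derivation:
Start: East
  R (right (90° clockwise)) -> South
  U (U-turn (180°)) -> North
  R (right (90° clockwise)) -> East
  R (right (90° clockwise)) -> South
  R (right (90° clockwise)) -> West
  R (right (90° clockwise)) -> North
  L (left (90° counter-clockwise)) -> West
  L (left (90° counter-clockwise)) -> South
  L (left (90° counter-clockwise)) -> East
  R (right (90° clockwise)) -> South
Final: South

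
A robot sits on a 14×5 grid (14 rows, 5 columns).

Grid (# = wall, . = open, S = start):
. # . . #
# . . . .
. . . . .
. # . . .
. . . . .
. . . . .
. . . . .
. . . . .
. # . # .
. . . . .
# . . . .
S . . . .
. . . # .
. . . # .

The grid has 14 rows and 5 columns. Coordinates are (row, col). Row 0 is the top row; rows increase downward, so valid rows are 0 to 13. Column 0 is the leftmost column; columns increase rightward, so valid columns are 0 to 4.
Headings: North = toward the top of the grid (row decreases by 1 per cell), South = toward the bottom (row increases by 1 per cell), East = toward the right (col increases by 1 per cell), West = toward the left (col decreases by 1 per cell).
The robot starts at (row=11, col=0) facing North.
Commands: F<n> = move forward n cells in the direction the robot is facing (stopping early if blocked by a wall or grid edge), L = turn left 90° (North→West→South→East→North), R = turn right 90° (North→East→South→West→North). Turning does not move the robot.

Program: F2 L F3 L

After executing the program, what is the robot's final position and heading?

Start: (row=11, col=0), facing North
  F2: move forward 0/2 (blocked), now at (row=11, col=0)
  L: turn left, now facing West
  F3: move forward 0/3 (blocked), now at (row=11, col=0)
  L: turn left, now facing South
Final: (row=11, col=0), facing South

Answer: Final position: (row=11, col=0), facing South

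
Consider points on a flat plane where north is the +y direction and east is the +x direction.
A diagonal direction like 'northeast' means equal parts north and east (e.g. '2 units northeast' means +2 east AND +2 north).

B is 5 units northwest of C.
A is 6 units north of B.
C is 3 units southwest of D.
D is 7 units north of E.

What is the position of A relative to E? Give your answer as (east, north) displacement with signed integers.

Place E at the origin (east=0, north=0).
  D is 7 units north of E: delta (east=+0, north=+7); D at (east=0, north=7).
  C is 3 units southwest of D: delta (east=-3, north=-3); C at (east=-3, north=4).
  B is 5 units northwest of C: delta (east=-5, north=+5); B at (east=-8, north=9).
  A is 6 units north of B: delta (east=+0, north=+6); A at (east=-8, north=15).
Therefore A relative to E: (east=-8, north=15).

Answer: A is at (east=-8, north=15) relative to E.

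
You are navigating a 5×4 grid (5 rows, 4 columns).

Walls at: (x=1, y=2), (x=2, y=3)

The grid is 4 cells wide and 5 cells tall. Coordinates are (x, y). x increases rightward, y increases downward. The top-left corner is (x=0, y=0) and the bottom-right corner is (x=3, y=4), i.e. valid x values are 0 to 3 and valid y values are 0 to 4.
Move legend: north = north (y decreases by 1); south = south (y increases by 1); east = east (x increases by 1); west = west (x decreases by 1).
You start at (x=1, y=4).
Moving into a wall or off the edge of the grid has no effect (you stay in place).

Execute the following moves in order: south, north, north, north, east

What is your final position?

Start: (x=1, y=4)
  south (south): blocked, stay at (x=1, y=4)
  north (north): (x=1, y=4) -> (x=1, y=3)
  north (north): blocked, stay at (x=1, y=3)
  north (north): blocked, stay at (x=1, y=3)
  east (east): blocked, stay at (x=1, y=3)
Final: (x=1, y=3)

Answer: Final position: (x=1, y=3)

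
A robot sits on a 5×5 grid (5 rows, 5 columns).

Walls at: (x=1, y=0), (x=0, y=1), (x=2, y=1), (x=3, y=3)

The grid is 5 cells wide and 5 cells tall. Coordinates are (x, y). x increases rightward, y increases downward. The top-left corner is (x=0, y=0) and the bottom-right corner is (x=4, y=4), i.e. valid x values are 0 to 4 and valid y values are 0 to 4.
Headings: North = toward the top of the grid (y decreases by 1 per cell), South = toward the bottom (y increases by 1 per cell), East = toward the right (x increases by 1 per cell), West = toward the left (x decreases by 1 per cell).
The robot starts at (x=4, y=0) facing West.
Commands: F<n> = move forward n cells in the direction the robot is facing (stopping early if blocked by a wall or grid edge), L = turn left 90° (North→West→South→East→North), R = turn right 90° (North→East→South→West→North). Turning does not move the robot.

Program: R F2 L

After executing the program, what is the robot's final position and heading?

Start: (x=4, y=0), facing West
  R: turn right, now facing North
  F2: move forward 0/2 (blocked), now at (x=4, y=0)
  L: turn left, now facing West
Final: (x=4, y=0), facing West

Answer: Final position: (x=4, y=0), facing West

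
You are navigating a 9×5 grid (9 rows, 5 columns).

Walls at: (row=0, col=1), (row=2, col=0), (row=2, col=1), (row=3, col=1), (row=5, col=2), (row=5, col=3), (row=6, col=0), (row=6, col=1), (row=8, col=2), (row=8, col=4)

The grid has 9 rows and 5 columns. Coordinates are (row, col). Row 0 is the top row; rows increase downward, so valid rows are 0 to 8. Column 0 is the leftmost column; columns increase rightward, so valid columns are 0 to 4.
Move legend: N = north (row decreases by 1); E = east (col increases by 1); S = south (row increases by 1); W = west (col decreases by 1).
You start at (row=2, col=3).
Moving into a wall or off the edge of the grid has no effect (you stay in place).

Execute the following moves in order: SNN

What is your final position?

Start: (row=2, col=3)
  S (south): (row=2, col=3) -> (row=3, col=3)
  N (north): (row=3, col=3) -> (row=2, col=3)
  N (north): (row=2, col=3) -> (row=1, col=3)
Final: (row=1, col=3)

Answer: Final position: (row=1, col=3)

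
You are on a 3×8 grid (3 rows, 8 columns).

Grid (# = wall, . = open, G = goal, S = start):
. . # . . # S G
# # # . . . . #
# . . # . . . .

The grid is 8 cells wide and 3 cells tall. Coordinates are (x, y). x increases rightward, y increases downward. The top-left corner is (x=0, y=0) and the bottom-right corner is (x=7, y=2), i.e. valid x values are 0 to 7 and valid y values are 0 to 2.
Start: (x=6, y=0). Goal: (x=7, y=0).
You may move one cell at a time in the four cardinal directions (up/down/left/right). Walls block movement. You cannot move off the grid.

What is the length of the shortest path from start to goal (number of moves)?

Answer: Shortest path length: 1

Derivation:
BFS from (x=6, y=0) until reaching (x=7, y=0):
  Distance 0: (x=6, y=0)
  Distance 1: (x=7, y=0), (x=6, y=1)  <- goal reached here
One shortest path (1 moves): (x=6, y=0) -> (x=7, y=0)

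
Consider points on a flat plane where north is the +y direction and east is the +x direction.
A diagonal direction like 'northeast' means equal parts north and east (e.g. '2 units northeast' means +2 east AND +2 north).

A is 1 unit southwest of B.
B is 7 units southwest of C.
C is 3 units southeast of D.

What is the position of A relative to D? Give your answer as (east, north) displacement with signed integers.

Answer: A is at (east=-5, north=-11) relative to D.

Derivation:
Place D at the origin (east=0, north=0).
  C is 3 units southeast of D: delta (east=+3, north=-3); C at (east=3, north=-3).
  B is 7 units southwest of C: delta (east=-7, north=-7); B at (east=-4, north=-10).
  A is 1 unit southwest of B: delta (east=-1, north=-1); A at (east=-5, north=-11).
Therefore A relative to D: (east=-5, north=-11).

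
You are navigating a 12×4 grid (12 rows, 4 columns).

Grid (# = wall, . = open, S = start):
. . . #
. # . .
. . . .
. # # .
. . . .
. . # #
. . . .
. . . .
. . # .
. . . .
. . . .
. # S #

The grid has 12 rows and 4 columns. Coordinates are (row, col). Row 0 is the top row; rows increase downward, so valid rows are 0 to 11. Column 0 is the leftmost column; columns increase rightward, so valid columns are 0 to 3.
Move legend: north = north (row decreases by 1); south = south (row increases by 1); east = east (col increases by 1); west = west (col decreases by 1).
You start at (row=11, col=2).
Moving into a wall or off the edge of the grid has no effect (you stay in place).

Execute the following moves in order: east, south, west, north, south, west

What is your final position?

Start: (row=11, col=2)
  east (east): blocked, stay at (row=11, col=2)
  south (south): blocked, stay at (row=11, col=2)
  west (west): blocked, stay at (row=11, col=2)
  north (north): (row=11, col=2) -> (row=10, col=2)
  south (south): (row=10, col=2) -> (row=11, col=2)
  west (west): blocked, stay at (row=11, col=2)
Final: (row=11, col=2)

Answer: Final position: (row=11, col=2)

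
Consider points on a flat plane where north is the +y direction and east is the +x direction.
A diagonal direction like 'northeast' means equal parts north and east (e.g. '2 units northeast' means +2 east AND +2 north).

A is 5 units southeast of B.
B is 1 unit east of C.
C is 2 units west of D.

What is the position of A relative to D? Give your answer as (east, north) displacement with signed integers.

Place D at the origin (east=0, north=0).
  C is 2 units west of D: delta (east=-2, north=+0); C at (east=-2, north=0).
  B is 1 unit east of C: delta (east=+1, north=+0); B at (east=-1, north=0).
  A is 5 units southeast of B: delta (east=+5, north=-5); A at (east=4, north=-5).
Therefore A relative to D: (east=4, north=-5).

Answer: A is at (east=4, north=-5) relative to D.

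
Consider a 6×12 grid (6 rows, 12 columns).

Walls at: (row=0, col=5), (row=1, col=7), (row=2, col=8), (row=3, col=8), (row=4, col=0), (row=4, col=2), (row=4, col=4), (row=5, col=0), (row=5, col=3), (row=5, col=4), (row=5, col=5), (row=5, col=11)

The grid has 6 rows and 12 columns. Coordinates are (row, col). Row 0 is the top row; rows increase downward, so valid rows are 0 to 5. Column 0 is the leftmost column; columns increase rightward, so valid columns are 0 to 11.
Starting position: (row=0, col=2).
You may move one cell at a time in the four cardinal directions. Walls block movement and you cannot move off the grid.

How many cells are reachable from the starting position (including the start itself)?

BFS flood-fill from (row=0, col=2):
  Distance 0: (row=0, col=2)
  Distance 1: (row=0, col=1), (row=0, col=3), (row=1, col=2)
  Distance 2: (row=0, col=0), (row=0, col=4), (row=1, col=1), (row=1, col=3), (row=2, col=2)
  Distance 3: (row=1, col=0), (row=1, col=4), (row=2, col=1), (row=2, col=3), (row=3, col=2)
  Distance 4: (row=1, col=5), (row=2, col=0), (row=2, col=4), (row=3, col=1), (row=3, col=3)
  Distance 5: (row=1, col=6), (row=2, col=5), (row=3, col=0), (row=3, col=4), (row=4, col=1), (row=4, col=3)
  Distance 6: (row=0, col=6), (row=2, col=6), (row=3, col=5), (row=5, col=1)
  Distance 7: (row=0, col=7), (row=2, col=7), (row=3, col=6), (row=4, col=5), (row=5, col=2)
  Distance 8: (row=0, col=8), (row=3, col=7), (row=4, col=6)
  Distance 9: (row=0, col=9), (row=1, col=8), (row=4, col=7), (row=5, col=6)
  Distance 10: (row=0, col=10), (row=1, col=9), (row=4, col=8), (row=5, col=7)
  Distance 11: (row=0, col=11), (row=1, col=10), (row=2, col=9), (row=4, col=9), (row=5, col=8)
  Distance 12: (row=1, col=11), (row=2, col=10), (row=3, col=9), (row=4, col=10), (row=5, col=9)
  Distance 13: (row=2, col=11), (row=3, col=10), (row=4, col=11), (row=5, col=10)
  Distance 14: (row=3, col=11)
Total reachable: 60 (grid has 60 open cells total)

Answer: Reachable cells: 60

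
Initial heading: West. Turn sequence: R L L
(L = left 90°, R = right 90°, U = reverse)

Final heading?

Answer: Final heading: South

Derivation:
Start: West
  R (right (90° clockwise)) -> North
  L (left (90° counter-clockwise)) -> West
  L (left (90° counter-clockwise)) -> South
Final: South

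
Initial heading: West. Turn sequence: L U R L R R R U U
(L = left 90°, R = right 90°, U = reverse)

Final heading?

Answer: Final heading: West

Derivation:
Start: West
  L (left (90° counter-clockwise)) -> South
  U (U-turn (180°)) -> North
  R (right (90° clockwise)) -> East
  L (left (90° counter-clockwise)) -> North
  R (right (90° clockwise)) -> East
  R (right (90° clockwise)) -> South
  R (right (90° clockwise)) -> West
  U (U-turn (180°)) -> East
  U (U-turn (180°)) -> West
Final: West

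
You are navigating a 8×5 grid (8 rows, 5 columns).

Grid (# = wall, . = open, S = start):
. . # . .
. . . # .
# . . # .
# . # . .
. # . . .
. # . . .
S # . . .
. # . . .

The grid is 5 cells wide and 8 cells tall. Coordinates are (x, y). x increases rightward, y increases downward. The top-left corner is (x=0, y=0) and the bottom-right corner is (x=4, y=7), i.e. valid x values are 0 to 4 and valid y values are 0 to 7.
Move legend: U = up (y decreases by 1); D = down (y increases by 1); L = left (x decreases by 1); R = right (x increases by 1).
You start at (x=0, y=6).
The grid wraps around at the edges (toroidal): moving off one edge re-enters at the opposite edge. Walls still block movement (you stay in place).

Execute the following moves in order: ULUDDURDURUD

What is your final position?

Start: (x=0, y=6)
  U (up): (x=0, y=6) -> (x=0, y=5)
  L (left): (x=0, y=5) -> (x=4, y=5)
  U (up): (x=4, y=5) -> (x=4, y=4)
  D (down): (x=4, y=4) -> (x=4, y=5)
  D (down): (x=4, y=5) -> (x=4, y=6)
  U (up): (x=4, y=6) -> (x=4, y=5)
  R (right): (x=4, y=5) -> (x=0, y=5)
  D (down): (x=0, y=5) -> (x=0, y=6)
  U (up): (x=0, y=6) -> (x=0, y=5)
  R (right): blocked, stay at (x=0, y=5)
  U (up): (x=0, y=5) -> (x=0, y=4)
  D (down): (x=0, y=4) -> (x=0, y=5)
Final: (x=0, y=5)

Answer: Final position: (x=0, y=5)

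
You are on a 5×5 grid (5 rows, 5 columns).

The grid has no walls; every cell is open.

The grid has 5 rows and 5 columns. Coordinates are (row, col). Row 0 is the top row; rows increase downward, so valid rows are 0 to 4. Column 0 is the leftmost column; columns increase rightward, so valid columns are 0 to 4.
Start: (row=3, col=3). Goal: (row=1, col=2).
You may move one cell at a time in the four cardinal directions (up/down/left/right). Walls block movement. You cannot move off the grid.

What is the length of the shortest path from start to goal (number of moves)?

BFS from (row=3, col=3) until reaching (row=1, col=2):
  Distance 0: (row=3, col=3)
  Distance 1: (row=2, col=3), (row=3, col=2), (row=3, col=4), (row=4, col=3)
  Distance 2: (row=1, col=3), (row=2, col=2), (row=2, col=4), (row=3, col=1), (row=4, col=2), (row=4, col=4)
  Distance 3: (row=0, col=3), (row=1, col=2), (row=1, col=4), (row=2, col=1), (row=3, col=0), (row=4, col=1)  <- goal reached here
One shortest path (3 moves): (row=3, col=3) -> (row=3, col=2) -> (row=2, col=2) -> (row=1, col=2)

Answer: Shortest path length: 3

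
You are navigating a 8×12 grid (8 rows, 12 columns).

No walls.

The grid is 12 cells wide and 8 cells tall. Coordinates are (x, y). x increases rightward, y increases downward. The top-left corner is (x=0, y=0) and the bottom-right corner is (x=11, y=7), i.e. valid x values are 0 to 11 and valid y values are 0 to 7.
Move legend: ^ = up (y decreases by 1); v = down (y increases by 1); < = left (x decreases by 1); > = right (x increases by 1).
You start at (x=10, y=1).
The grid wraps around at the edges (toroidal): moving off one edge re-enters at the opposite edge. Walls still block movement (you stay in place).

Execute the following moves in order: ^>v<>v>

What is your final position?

Answer: Final position: (x=0, y=2)

Derivation:
Start: (x=10, y=1)
  ^ (up): (x=10, y=1) -> (x=10, y=0)
  > (right): (x=10, y=0) -> (x=11, y=0)
  v (down): (x=11, y=0) -> (x=11, y=1)
  < (left): (x=11, y=1) -> (x=10, y=1)
  > (right): (x=10, y=1) -> (x=11, y=1)
  v (down): (x=11, y=1) -> (x=11, y=2)
  > (right): (x=11, y=2) -> (x=0, y=2)
Final: (x=0, y=2)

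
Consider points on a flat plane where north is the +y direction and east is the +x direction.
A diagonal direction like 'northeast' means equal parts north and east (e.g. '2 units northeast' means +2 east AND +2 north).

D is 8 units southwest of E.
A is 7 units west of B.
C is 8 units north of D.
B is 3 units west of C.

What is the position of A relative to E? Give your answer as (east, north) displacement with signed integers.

Answer: A is at (east=-18, north=0) relative to E.

Derivation:
Place E at the origin (east=0, north=0).
  D is 8 units southwest of E: delta (east=-8, north=-8); D at (east=-8, north=-8).
  C is 8 units north of D: delta (east=+0, north=+8); C at (east=-8, north=0).
  B is 3 units west of C: delta (east=-3, north=+0); B at (east=-11, north=0).
  A is 7 units west of B: delta (east=-7, north=+0); A at (east=-18, north=0).
Therefore A relative to E: (east=-18, north=0).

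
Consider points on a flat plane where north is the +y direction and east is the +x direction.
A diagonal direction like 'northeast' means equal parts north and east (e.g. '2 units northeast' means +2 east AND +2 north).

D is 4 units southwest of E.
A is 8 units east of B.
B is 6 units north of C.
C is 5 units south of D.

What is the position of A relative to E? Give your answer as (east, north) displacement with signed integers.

Answer: A is at (east=4, north=-3) relative to E.

Derivation:
Place E at the origin (east=0, north=0).
  D is 4 units southwest of E: delta (east=-4, north=-4); D at (east=-4, north=-4).
  C is 5 units south of D: delta (east=+0, north=-5); C at (east=-4, north=-9).
  B is 6 units north of C: delta (east=+0, north=+6); B at (east=-4, north=-3).
  A is 8 units east of B: delta (east=+8, north=+0); A at (east=4, north=-3).
Therefore A relative to E: (east=4, north=-3).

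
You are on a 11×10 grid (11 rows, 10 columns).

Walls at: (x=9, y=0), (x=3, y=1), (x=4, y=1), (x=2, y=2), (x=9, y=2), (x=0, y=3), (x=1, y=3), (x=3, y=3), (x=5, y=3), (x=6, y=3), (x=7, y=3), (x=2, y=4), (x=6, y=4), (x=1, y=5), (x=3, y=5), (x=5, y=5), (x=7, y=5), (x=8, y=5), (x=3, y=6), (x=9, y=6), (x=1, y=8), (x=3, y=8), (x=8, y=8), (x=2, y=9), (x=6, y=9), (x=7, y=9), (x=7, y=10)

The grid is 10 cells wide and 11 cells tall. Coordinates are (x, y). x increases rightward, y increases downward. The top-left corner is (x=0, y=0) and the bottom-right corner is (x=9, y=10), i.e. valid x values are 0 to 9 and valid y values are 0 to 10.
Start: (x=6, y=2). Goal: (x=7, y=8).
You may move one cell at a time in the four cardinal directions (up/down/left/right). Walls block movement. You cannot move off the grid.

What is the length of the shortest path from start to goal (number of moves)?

Answer: Shortest path length: 11

Derivation:
BFS from (x=6, y=2) until reaching (x=7, y=8):
  Distance 0: (x=6, y=2)
  Distance 1: (x=6, y=1), (x=5, y=2), (x=7, y=2)
  Distance 2: (x=6, y=0), (x=5, y=1), (x=7, y=1), (x=4, y=2), (x=8, y=2)
  Distance 3: (x=5, y=0), (x=7, y=0), (x=8, y=1), (x=3, y=2), (x=4, y=3), (x=8, y=3)
  Distance 4: (x=4, y=0), (x=8, y=0), (x=9, y=1), (x=9, y=3), (x=4, y=4), (x=8, y=4)
  Distance 5: (x=3, y=0), (x=3, y=4), (x=5, y=4), (x=7, y=4), (x=9, y=4), (x=4, y=5)
  Distance 6: (x=2, y=0), (x=9, y=5), (x=4, y=6)
  Distance 7: (x=1, y=0), (x=2, y=1), (x=5, y=6), (x=4, y=7)
  Distance 8: (x=0, y=0), (x=1, y=1), (x=6, y=6), (x=3, y=7), (x=5, y=7), (x=4, y=8)
  Distance 9: (x=0, y=1), (x=1, y=2), (x=6, y=5), (x=7, y=6), (x=2, y=7), (x=6, y=7), (x=5, y=8), (x=4, y=9)
  Distance 10: (x=0, y=2), (x=2, y=6), (x=8, y=6), (x=1, y=7), (x=7, y=7), (x=2, y=8), (x=6, y=8), (x=3, y=9), (x=5, y=9), (x=4, y=10)
  Distance 11: (x=2, y=5), (x=1, y=6), (x=0, y=7), (x=8, y=7), (x=7, y=8), (x=3, y=10), (x=5, y=10)  <- goal reached here
One shortest path (11 moves): (x=6, y=2) -> (x=5, y=2) -> (x=4, y=2) -> (x=4, y=3) -> (x=4, y=4) -> (x=4, y=5) -> (x=4, y=6) -> (x=5, y=6) -> (x=6, y=6) -> (x=7, y=6) -> (x=7, y=7) -> (x=7, y=8)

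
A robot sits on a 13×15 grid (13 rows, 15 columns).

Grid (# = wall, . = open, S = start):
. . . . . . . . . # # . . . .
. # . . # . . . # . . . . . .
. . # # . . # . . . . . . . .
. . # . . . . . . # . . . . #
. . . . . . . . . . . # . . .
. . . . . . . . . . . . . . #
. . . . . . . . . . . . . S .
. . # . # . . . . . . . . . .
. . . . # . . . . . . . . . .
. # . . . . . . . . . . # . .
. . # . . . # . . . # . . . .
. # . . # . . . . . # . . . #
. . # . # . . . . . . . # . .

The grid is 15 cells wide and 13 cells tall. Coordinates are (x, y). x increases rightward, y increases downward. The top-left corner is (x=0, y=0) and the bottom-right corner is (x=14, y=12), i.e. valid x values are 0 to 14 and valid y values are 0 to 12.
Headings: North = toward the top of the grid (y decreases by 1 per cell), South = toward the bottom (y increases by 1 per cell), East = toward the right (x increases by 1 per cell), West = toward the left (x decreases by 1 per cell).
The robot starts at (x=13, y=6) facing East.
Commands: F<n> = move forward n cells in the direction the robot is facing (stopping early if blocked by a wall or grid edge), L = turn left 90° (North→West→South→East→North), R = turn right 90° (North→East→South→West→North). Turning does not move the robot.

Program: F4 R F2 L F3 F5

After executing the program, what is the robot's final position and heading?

Answer: Final position: (x=14, y=8), facing East

Derivation:
Start: (x=13, y=6), facing East
  F4: move forward 1/4 (blocked), now at (x=14, y=6)
  R: turn right, now facing South
  F2: move forward 2, now at (x=14, y=8)
  L: turn left, now facing East
  F3: move forward 0/3 (blocked), now at (x=14, y=8)
  F5: move forward 0/5 (blocked), now at (x=14, y=8)
Final: (x=14, y=8), facing East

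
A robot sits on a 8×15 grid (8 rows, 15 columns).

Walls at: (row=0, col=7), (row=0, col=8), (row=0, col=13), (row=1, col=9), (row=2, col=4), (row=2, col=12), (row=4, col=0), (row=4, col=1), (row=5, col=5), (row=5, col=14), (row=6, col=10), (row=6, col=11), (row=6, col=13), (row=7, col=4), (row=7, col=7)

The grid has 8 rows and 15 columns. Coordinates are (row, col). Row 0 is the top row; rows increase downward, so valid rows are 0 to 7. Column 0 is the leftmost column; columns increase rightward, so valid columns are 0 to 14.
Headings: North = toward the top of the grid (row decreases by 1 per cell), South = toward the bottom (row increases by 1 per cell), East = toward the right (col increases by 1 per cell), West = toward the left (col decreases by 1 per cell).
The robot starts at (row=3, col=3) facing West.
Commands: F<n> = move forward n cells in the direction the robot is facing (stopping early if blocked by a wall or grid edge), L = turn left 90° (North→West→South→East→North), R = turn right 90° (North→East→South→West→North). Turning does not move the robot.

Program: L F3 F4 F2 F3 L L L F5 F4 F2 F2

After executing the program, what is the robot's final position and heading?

Answer: Final position: (row=7, col=0), facing West

Derivation:
Start: (row=3, col=3), facing West
  L: turn left, now facing South
  F3: move forward 3, now at (row=6, col=3)
  F4: move forward 1/4 (blocked), now at (row=7, col=3)
  F2: move forward 0/2 (blocked), now at (row=7, col=3)
  F3: move forward 0/3 (blocked), now at (row=7, col=3)
  L: turn left, now facing East
  L: turn left, now facing North
  L: turn left, now facing West
  F5: move forward 3/5 (blocked), now at (row=7, col=0)
  F4: move forward 0/4 (blocked), now at (row=7, col=0)
  F2: move forward 0/2 (blocked), now at (row=7, col=0)
  F2: move forward 0/2 (blocked), now at (row=7, col=0)
Final: (row=7, col=0), facing West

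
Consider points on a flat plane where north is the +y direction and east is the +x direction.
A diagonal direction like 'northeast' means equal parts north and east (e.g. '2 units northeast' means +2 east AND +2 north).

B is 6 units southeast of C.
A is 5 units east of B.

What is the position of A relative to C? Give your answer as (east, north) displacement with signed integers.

Place C at the origin (east=0, north=0).
  B is 6 units southeast of C: delta (east=+6, north=-6); B at (east=6, north=-6).
  A is 5 units east of B: delta (east=+5, north=+0); A at (east=11, north=-6).
Therefore A relative to C: (east=11, north=-6).

Answer: A is at (east=11, north=-6) relative to C.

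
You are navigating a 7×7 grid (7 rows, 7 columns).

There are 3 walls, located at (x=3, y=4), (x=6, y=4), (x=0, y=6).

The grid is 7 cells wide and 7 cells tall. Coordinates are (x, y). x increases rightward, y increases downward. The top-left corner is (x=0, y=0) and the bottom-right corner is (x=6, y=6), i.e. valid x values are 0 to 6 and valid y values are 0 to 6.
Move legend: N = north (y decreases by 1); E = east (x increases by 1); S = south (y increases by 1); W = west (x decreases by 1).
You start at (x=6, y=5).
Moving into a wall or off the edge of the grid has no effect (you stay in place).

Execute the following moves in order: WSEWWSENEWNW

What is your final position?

Answer: Final position: (x=4, y=4)

Derivation:
Start: (x=6, y=5)
  W (west): (x=6, y=5) -> (x=5, y=5)
  S (south): (x=5, y=5) -> (x=5, y=6)
  E (east): (x=5, y=6) -> (x=6, y=6)
  W (west): (x=6, y=6) -> (x=5, y=6)
  W (west): (x=5, y=6) -> (x=4, y=6)
  S (south): blocked, stay at (x=4, y=6)
  E (east): (x=4, y=6) -> (x=5, y=6)
  N (north): (x=5, y=6) -> (x=5, y=5)
  E (east): (x=5, y=5) -> (x=6, y=5)
  W (west): (x=6, y=5) -> (x=5, y=5)
  N (north): (x=5, y=5) -> (x=5, y=4)
  W (west): (x=5, y=4) -> (x=4, y=4)
Final: (x=4, y=4)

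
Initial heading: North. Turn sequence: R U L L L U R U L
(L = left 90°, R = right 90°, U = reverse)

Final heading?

Answer: Final heading: North

Derivation:
Start: North
  R (right (90° clockwise)) -> East
  U (U-turn (180°)) -> West
  L (left (90° counter-clockwise)) -> South
  L (left (90° counter-clockwise)) -> East
  L (left (90° counter-clockwise)) -> North
  U (U-turn (180°)) -> South
  R (right (90° clockwise)) -> West
  U (U-turn (180°)) -> East
  L (left (90° counter-clockwise)) -> North
Final: North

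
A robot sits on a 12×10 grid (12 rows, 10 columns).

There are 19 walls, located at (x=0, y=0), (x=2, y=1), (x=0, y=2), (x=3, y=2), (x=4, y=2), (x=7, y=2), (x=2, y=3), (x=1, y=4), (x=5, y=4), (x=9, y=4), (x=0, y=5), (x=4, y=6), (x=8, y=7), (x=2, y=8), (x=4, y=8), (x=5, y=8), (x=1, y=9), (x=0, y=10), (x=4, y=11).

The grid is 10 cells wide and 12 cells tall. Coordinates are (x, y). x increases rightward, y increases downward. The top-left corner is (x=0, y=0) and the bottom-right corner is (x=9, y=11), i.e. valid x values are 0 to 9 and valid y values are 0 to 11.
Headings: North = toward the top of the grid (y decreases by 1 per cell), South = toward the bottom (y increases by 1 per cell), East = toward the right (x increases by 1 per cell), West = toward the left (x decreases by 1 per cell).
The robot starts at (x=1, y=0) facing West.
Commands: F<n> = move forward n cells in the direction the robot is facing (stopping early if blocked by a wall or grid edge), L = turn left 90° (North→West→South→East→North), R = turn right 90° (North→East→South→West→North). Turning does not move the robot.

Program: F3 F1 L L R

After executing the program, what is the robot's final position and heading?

Answer: Final position: (x=1, y=0), facing South

Derivation:
Start: (x=1, y=0), facing West
  F3: move forward 0/3 (blocked), now at (x=1, y=0)
  F1: move forward 0/1 (blocked), now at (x=1, y=0)
  L: turn left, now facing South
  L: turn left, now facing East
  R: turn right, now facing South
Final: (x=1, y=0), facing South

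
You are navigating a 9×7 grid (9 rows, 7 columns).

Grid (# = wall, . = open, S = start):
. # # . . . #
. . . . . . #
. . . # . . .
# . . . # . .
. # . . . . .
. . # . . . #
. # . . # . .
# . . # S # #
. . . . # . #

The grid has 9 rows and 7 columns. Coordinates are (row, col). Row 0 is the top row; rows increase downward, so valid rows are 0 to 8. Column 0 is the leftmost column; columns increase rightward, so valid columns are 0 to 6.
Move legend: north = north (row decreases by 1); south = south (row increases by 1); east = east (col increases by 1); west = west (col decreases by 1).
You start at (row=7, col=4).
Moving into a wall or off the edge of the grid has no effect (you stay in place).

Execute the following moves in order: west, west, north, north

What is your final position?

Start: (row=7, col=4)
  west (west): blocked, stay at (row=7, col=4)
  west (west): blocked, stay at (row=7, col=4)
  north (north): blocked, stay at (row=7, col=4)
  north (north): blocked, stay at (row=7, col=4)
Final: (row=7, col=4)

Answer: Final position: (row=7, col=4)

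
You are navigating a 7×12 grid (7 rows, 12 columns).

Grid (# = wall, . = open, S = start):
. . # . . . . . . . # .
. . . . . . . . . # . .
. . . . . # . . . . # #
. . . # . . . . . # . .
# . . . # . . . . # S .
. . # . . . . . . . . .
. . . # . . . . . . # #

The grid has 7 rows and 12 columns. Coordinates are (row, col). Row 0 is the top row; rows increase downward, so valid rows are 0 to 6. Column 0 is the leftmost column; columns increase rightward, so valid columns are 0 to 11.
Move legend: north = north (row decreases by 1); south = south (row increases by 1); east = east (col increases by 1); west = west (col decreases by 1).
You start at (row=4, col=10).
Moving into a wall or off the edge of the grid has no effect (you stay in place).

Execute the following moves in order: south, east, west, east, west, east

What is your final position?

Answer: Final position: (row=5, col=11)

Derivation:
Start: (row=4, col=10)
  south (south): (row=4, col=10) -> (row=5, col=10)
  east (east): (row=5, col=10) -> (row=5, col=11)
  west (west): (row=5, col=11) -> (row=5, col=10)
  east (east): (row=5, col=10) -> (row=5, col=11)
  west (west): (row=5, col=11) -> (row=5, col=10)
  east (east): (row=5, col=10) -> (row=5, col=11)
Final: (row=5, col=11)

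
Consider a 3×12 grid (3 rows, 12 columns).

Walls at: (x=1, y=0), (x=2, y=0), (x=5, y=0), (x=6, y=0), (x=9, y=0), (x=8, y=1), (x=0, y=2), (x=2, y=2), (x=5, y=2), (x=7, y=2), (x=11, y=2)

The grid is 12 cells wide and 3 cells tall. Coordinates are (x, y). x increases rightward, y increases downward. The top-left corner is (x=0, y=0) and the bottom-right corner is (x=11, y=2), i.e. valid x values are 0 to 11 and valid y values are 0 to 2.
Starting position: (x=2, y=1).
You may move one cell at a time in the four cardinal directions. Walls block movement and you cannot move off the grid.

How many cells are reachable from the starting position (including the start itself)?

BFS flood-fill from (x=2, y=1):
  Distance 0: (x=2, y=1)
  Distance 1: (x=1, y=1), (x=3, y=1)
  Distance 2: (x=3, y=0), (x=0, y=1), (x=4, y=1), (x=1, y=2), (x=3, y=2)
  Distance 3: (x=0, y=0), (x=4, y=0), (x=5, y=1), (x=4, y=2)
  Distance 4: (x=6, y=1)
  Distance 5: (x=7, y=1), (x=6, y=2)
  Distance 6: (x=7, y=0)
  Distance 7: (x=8, y=0)
Total reachable: 17 (grid has 25 open cells total)

Answer: Reachable cells: 17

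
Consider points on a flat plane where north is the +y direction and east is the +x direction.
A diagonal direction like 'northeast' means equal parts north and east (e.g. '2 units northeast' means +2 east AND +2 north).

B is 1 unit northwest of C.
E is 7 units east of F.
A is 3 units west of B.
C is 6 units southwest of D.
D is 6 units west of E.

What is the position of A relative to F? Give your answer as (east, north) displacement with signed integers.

Answer: A is at (east=-9, north=-5) relative to F.

Derivation:
Place F at the origin (east=0, north=0).
  E is 7 units east of F: delta (east=+7, north=+0); E at (east=7, north=0).
  D is 6 units west of E: delta (east=-6, north=+0); D at (east=1, north=0).
  C is 6 units southwest of D: delta (east=-6, north=-6); C at (east=-5, north=-6).
  B is 1 unit northwest of C: delta (east=-1, north=+1); B at (east=-6, north=-5).
  A is 3 units west of B: delta (east=-3, north=+0); A at (east=-9, north=-5).
Therefore A relative to F: (east=-9, north=-5).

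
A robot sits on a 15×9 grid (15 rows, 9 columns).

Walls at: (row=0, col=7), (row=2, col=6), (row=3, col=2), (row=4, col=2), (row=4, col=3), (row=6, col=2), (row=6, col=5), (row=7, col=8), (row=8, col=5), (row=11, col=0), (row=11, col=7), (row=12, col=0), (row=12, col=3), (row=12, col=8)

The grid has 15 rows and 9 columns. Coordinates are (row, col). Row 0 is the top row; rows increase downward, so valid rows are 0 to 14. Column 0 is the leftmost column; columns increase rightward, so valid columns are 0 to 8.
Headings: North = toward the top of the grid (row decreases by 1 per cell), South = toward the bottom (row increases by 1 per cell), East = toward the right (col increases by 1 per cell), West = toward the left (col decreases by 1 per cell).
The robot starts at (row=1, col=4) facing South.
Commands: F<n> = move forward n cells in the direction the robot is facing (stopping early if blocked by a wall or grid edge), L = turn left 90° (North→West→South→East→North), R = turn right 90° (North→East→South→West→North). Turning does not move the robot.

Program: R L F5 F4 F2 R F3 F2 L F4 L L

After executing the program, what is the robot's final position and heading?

Start: (row=1, col=4), facing South
  R: turn right, now facing West
  L: turn left, now facing South
  F5: move forward 5, now at (row=6, col=4)
  F4: move forward 4, now at (row=10, col=4)
  F2: move forward 2, now at (row=12, col=4)
  R: turn right, now facing West
  F3: move forward 0/3 (blocked), now at (row=12, col=4)
  F2: move forward 0/2 (blocked), now at (row=12, col=4)
  L: turn left, now facing South
  F4: move forward 2/4 (blocked), now at (row=14, col=4)
  L: turn left, now facing East
  L: turn left, now facing North
Final: (row=14, col=4), facing North

Answer: Final position: (row=14, col=4), facing North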